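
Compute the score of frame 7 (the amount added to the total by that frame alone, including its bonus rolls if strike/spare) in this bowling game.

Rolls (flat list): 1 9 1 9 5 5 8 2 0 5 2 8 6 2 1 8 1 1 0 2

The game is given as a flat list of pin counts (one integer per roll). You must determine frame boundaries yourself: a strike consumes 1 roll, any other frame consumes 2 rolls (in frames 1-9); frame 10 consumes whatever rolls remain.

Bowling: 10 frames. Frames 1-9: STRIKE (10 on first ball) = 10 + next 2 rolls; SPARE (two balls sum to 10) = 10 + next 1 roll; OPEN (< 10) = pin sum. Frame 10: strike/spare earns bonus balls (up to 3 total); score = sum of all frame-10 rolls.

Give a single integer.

Answer: 8

Derivation:
Frame 1: SPARE (1+9=10). 10 + next roll (1) = 11. Cumulative: 11
Frame 2: SPARE (1+9=10). 10 + next roll (5) = 15. Cumulative: 26
Frame 3: SPARE (5+5=10). 10 + next roll (8) = 18. Cumulative: 44
Frame 4: SPARE (8+2=10). 10 + next roll (0) = 10. Cumulative: 54
Frame 5: OPEN (0+5=5). Cumulative: 59
Frame 6: SPARE (2+8=10). 10 + next roll (6) = 16. Cumulative: 75
Frame 7: OPEN (6+2=8). Cumulative: 83
Frame 8: OPEN (1+8=9). Cumulative: 92
Frame 9: OPEN (1+1=2). Cumulative: 94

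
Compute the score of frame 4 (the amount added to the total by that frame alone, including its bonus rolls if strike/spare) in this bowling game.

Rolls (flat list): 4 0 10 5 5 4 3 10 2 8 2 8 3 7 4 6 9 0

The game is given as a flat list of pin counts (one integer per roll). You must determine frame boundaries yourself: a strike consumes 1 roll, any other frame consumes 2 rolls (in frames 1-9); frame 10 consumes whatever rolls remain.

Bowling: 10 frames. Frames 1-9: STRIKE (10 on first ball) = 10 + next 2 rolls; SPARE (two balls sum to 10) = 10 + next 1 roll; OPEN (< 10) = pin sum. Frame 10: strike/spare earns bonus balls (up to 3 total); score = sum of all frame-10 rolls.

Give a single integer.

Answer: 7

Derivation:
Frame 1: OPEN (4+0=4). Cumulative: 4
Frame 2: STRIKE. 10 + next two rolls (5+5) = 20. Cumulative: 24
Frame 3: SPARE (5+5=10). 10 + next roll (4) = 14. Cumulative: 38
Frame 4: OPEN (4+3=7). Cumulative: 45
Frame 5: STRIKE. 10 + next two rolls (2+8) = 20. Cumulative: 65
Frame 6: SPARE (2+8=10). 10 + next roll (2) = 12. Cumulative: 77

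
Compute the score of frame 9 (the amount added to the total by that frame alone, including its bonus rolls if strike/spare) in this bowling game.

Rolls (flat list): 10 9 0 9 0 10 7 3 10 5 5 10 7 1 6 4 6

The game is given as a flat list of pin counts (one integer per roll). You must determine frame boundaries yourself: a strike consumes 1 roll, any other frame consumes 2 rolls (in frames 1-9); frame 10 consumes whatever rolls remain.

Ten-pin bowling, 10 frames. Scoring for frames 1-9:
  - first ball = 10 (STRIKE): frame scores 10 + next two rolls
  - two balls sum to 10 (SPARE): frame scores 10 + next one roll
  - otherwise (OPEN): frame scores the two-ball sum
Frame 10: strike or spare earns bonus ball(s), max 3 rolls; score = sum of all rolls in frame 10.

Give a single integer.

Answer: 8

Derivation:
Frame 1: STRIKE. 10 + next two rolls (9+0) = 19. Cumulative: 19
Frame 2: OPEN (9+0=9). Cumulative: 28
Frame 3: OPEN (9+0=9). Cumulative: 37
Frame 4: STRIKE. 10 + next two rolls (7+3) = 20. Cumulative: 57
Frame 5: SPARE (7+3=10). 10 + next roll (10) = 20. Cumulative: 77
Frame 6: STRIKE. 10 + next two rolls (5+5) = 20. Cumulative: 97
Frame 7: SPARE (5+5=10). 10 + next roll (10) = 20. Cumulative: 117
Frame 8: STRIKE. 10 + next two rolls (7+1) = 18. Cumulative: 135
Frame 9: OPEN (7+1=8). Cumulative: 143
Frame 10: SPARE. Sum of all frame-10 rolls (6+4+6) = 16. Cumulative: 159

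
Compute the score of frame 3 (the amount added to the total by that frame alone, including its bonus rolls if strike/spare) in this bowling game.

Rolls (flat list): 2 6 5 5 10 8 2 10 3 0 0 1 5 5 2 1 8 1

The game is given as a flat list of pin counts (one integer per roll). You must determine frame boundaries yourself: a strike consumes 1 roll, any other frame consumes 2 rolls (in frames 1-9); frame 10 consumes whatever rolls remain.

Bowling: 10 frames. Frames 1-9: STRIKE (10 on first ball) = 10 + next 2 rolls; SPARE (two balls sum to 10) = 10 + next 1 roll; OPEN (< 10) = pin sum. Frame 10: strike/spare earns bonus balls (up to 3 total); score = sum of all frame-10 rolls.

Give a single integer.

Frame 1: OPEN (2+6=8). Cumulative: 8
Frame 2: SPARE (5+5=10). 10 + next roll (10) = 20. Cumulative: 28
Frame 3: STRIKE. 10 + next two rolls (8+2) = 20. Cumulative: 48
Frame 4: SPARE (8+2=10). 10 + next roll (10) = 20. Cumulative: 68
Frame 5: STRIKE. 10 + next two rolls (3+0) = 13. Cumulative: 81

Answer: 20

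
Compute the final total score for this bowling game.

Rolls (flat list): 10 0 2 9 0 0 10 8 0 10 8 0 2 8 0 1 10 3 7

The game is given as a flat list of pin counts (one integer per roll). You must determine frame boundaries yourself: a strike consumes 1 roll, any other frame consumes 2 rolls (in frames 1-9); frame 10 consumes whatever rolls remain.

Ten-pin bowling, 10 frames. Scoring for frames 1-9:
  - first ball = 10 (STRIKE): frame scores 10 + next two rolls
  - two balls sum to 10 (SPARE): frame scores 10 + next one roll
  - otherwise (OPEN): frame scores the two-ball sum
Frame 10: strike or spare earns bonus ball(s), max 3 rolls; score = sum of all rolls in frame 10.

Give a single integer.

Answer: 106

Derivation:
Frame 1: STRIKE. 10 + next two rolls (0+2) = 12. Cumulative: 12
Frame 2: OPEN (0+2=2). Cumulative: 14
Frame 3: OPEN (9+0=9). Cumulative: 23
Frame 4: SPARE (0+10=10). 10 + next roll (8) = 18. Cumulative: 41
Frame 5: OPEN (8+0=8). Cumulative: 49
Frame 6: STRIKE. 10 + next two rolls (8+0) = 18. Cumulative: 67
Frame 7: OPEN (8+0=8). Cumulative: 75
Frame 8: SPARE (2+8=10). 10 + next roll (0) = 10. Cumulative: 85
Frame 9: OPEN (0+1=1). Cumulative: 86
Frame 10: STRIKE. Sum of all frame-10 rolls (10+3+7) = 20. Cumulative: 106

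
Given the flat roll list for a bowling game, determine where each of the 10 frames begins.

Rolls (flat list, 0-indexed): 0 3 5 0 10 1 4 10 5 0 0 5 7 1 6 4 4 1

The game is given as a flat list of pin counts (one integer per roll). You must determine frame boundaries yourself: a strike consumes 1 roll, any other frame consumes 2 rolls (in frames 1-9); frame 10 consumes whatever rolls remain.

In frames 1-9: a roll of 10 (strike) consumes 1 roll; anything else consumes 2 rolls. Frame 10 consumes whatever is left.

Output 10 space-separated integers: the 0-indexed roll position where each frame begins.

Answer: 0 2 4 5 7 8 10 12 14 16

Derivation:
Frame 1 starts at roll index 0: rolls=0,3 (sum=3), consumes 2 rolls
Frame 2 starts at roll index 2: rolls=5,0 (sum=5), consumes 2 rolls
Frame 3 starts at roll index 4: roll=10 (strike), consumes 1 roll
Frame 4 starts at roll index 5: rolls=1,4 (sum=5), consumes 2 rolls
Frame 5 starts at roll index 7: roll=10 (strike), consumes 1 roll
Frame 6 starts at roll index 8: rolls=5,0 (sum=5), consumes 2 rolls
Frame 7 starts at roll index 10: rolls=0,5 (sum=5), consumes 2 rolls
Frame 8 starts at roll index 12: rolls=7,1 (sum=8), consumes 2 rolls
Frame 9 starts at roll index 14: rolls=6,4 (sum=10), consumes 2 rolls
Frame 10 starts at roll index 16: 2 remaining rolls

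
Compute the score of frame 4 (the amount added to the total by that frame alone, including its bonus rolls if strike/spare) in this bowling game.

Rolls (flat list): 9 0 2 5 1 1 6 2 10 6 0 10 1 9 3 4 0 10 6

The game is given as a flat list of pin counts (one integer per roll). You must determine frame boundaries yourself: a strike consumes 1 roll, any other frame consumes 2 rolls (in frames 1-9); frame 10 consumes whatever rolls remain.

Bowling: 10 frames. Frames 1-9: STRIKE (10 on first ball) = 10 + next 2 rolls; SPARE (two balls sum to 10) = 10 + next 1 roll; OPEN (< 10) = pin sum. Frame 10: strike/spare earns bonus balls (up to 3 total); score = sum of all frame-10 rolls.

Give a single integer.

Answer: 8

Derivation:
Frame 1: OPEN (9+0=9). Cumulative: 9
Frame 2: OPEN (2+5=7). Cumulative: 16
Frame 3: OPEN (1+1=2). Cumulative: 18
Frame 4: OPEN (6+2=8). Cumulative: 26
Frame 5: STRIKE. 10 + next two rolls (6+0) = 16. Cumulative: 42
Frame 6: OPEN (6+0=6). Cumulative: 48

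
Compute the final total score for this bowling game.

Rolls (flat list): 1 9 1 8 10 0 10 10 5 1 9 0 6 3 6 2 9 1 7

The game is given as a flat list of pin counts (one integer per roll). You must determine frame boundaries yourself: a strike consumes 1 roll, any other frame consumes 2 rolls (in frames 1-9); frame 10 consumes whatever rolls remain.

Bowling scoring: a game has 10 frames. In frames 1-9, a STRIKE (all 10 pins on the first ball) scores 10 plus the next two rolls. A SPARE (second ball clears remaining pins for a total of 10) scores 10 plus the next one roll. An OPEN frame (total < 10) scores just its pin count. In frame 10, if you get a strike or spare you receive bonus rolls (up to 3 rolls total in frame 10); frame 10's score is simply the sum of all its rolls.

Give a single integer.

Answer: 125

Derivation:
Frame 1: SPARE (1+9=10). 10 + next roll (1) = 11. Cumulative: 11
Frame 2: OPEN (1+8=9). Cumulative: 20
Frame 3: STRIKE. 10 + next two rolls (0+10) = 20. Cumulative: 40
Frame 4: SPARE (0+10=10). 10 + next roll (10) = 20. Cumulative: 60
Frame 5: STRIKE. 10 + next two rolls (5+1) = 16. Cumulative: 76
Frame 6: OPEN (5+1=6). Cumulative: 82
Frame 7: OPEN (9+0=9). Cumulative: 91
Frame 8: OPEN (6+3=9). Cumulative: 100
Frame 9: OPEN (6+2=8). Cumulative: 108
Frame 10: SPARE. Sum of all frame-10 rolls (9+1+7) = 17. Cumulative: 125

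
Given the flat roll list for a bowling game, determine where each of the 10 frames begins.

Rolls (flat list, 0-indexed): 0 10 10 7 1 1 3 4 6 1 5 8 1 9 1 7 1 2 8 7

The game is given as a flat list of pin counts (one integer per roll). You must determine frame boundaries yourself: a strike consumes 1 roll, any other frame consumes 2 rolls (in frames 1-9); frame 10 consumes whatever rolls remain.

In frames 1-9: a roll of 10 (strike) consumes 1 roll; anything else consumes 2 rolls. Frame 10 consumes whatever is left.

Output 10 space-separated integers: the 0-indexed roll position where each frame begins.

Answer: 0 2 3 5 7 9 11 13 15 17

Derivation:
Frame 1 starts at roll index 0: rolls=0,10 (sum=10), consumes 2 rolls
Frame 2 starts at roll index 2: roll=10 (strike), consumes 1 roll
Frame 3 starts at roll index 3: rolls=7,1 (sum=8), consumes 2 rolls
Frame 4 starts at roll index 5: rolls=1,3 (sum=4), consumes 2 rolls
Frame 5 starts at roll index 7: rolls=4,6 (sum=10), consumes 2 rolls
Frame 6 starts at roll index 9: rolls=1,5 (sum=6), consumes 2 rolls
Frame 7 starts at roll index 11: rolls=8,1 (sum=9), consumes 2 rolls
Frame 8 starts at roll index 13: rolls=9,1 (sum=10), consumes 2 rolls
Frame 9 starts at roll index 15: rolls=7,1 (sum=8), consumes 2 rolls
Frame 10 starts at roll index 17: 3 remaining rolls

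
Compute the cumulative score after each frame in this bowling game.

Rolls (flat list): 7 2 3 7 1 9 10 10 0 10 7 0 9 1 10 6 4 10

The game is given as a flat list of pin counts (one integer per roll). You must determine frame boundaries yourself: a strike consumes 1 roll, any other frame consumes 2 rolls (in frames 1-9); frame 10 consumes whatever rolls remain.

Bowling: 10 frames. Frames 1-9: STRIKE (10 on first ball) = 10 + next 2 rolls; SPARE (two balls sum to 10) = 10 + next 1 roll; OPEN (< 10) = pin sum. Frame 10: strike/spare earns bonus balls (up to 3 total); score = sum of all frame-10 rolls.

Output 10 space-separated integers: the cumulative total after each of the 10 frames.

Frame 1: OPEN (7+2=9). Cumulative: 9
Frame 2: SPARE (3+7=10). 10 + next roll (1) = 11. Cumulative: 20
Frame 3: SPARE (1+9=10). 10 + next roll (10) = 20. Cumulative: 40
Frame 4: STRIKE. 10 + next two rolls (10+0) = 20. Cumulative: 60
Frame 5: STRIKE. 10 + next two rolls (0+10) = 20. Cumulative: 80
Frame 6: SPARE (0+10=10). 10 + next roll (7) = 17. Cumulative: 97
Frame 7: OPEN (7+0=7). Cumulative: 104
Frame 8: SPARE (9+1=10). 10 + next roll (10) = 20. Cumulative: 124
Frame 9: STRIKE. 10 + next two rolls (6+4) = 20. Cumulative: 144
Frame 10: SPARE. Sum of all frame-10 rolls (6+4+10) = 20. Cumulative: 164

Answer: 9 20 40 60 80 97 104 124 144 164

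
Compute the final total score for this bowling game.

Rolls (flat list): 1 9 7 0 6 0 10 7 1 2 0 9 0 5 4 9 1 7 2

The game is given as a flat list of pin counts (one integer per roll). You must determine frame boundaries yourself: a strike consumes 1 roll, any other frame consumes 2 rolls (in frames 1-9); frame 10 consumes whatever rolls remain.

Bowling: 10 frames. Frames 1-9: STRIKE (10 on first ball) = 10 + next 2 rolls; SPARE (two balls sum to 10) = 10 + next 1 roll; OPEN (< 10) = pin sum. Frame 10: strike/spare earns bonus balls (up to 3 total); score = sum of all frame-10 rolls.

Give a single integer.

Frame 1: SPARE (1+9=10). 10 + next roll (7) = 17. Cumulative: 17
Frame 2: OPEN (7+0=7). Cumulative: 24
Frame 3: OPEN (6+0=6). Cumulative: 30
Frame 4: STRIKE. 10 + next two rolls (7+1) = 18. Cumulative: 48
Frame 5: OPEN (7+1=8). Cumulative: 56
Frame 6: OPEN (2+0=2). Cumulative: 58
Frame 7: OPEN (9+0=9). Cumulative: 67
Frame 8: OPEN (5+4=9). Cumulative: 76
Frame 9: SPARE (9+1=10). 10 + next roll (7) = 17. Cumulative: 93
Frame 10: OPEN. Sum of all frame-10 rolls (7+2) = 9. Cumulative: 102

Answer: 102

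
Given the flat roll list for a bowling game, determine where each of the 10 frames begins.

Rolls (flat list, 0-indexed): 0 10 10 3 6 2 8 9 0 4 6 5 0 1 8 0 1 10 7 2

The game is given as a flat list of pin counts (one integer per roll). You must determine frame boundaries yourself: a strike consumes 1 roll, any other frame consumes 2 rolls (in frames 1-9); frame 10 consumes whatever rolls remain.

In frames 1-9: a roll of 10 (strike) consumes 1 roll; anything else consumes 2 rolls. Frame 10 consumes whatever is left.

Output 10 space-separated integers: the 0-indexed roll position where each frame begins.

Answer: 0 2 3 5 7 9 11 13 15 17

Derivation:
Frame 1 starts at roll index 0: rolls=0,10 (sum=10), consumes 2 rolls
Frame 2 starts at roll index 2: roll=10 (strike), consumes 1 roll
Frame 3 starts at roll index 3: rolls=3,6 (sum=9), consumes 2 rolls
Frame 4 starts at roll index 5: rolls=2,8 (sum=10), consumes 2 rolls
Frame 5 starts at roll index 7: rolls=9,0 (sum=9), consumes 2 rolls
Frame 6 starts at roll index 9: rolls=4,6 (sum=10), consumes 2 rolls
Frame 7 starts at roll index 11: rolls=5,0 (sum=5), consumes 2 rolls
Frame 8 starts at roll index 13: rolls=1,8 (sum=9), consumes 2 rolls
Frame 9 starts at roll index 15: rolls=0,1 (sum=1), consumes 2 rolls
Frame 10 starts at roll index 17: 3 remaining rolls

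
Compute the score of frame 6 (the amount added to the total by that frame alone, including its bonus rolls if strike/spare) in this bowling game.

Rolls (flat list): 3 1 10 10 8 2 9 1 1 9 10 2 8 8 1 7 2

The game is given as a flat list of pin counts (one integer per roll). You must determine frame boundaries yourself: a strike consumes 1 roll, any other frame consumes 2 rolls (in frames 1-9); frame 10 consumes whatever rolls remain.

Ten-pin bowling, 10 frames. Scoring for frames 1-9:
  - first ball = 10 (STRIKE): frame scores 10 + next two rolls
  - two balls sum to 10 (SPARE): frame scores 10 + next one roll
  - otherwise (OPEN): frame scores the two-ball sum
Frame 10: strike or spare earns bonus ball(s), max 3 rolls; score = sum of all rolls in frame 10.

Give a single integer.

Answer: 20

Derivation:
Frame 1: OPEN (3+1=4). Cumulative: 4
Frame 2: STRIKE. 10 + next two rolls (10+8) = 28. Cumulative: 32
Frame 3: STRIKE. 10 + next two rolls (8+2) = 20. Cumulative: 52
Frame 4: SPARE (8+2=10). 10 + next roll (9) = 19. Cumulative: 71
Frame 5: SPARE (9+1=10). 10 + next roll (1) = 11. Cumulative: 82
Frame 6: SPARE (1+9=10). 10 + next roll (10) = 20. Cumulative: 102
Frame 7: STRIKE. 10 + next two rolls (2+8) = 20. Cumulative: 122
Frame 8: SPARE (2+8=10). 10 + next roll (8) = 18. Cumulative: 140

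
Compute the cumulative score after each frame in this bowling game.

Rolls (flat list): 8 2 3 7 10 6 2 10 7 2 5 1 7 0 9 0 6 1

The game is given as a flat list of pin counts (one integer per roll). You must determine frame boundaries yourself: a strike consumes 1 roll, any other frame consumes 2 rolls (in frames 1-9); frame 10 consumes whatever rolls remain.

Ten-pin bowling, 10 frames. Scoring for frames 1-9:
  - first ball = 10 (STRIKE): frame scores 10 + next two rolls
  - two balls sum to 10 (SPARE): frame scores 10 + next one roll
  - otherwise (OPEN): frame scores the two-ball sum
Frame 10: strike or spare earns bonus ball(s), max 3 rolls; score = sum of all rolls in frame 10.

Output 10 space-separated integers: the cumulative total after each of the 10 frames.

Frame 1: SPARE (8+2=10). 10 + next roll (3) = 13. Cumulative: 13
Frame 2: SPARE (3+7=10). 10 + next roll (10) = 20. Cumulative: 33
Frame 3: STRIKE. 10 + next two rolls (6+2) = 18. Cumulative: 51
Frame 4: OPEN (6+2=8). Cumulative: 59
Frame 5: STRIKE. 10 + next two rolls (7+2) = 19. Cumulative: 78
Frame 6: OPEN (7+2=9). Cumulative: 87
Frame 7: OPEN (5+1=6). Cumulative: 93
Frame 8: OPEN (7+0=7). Cumulative: 100
Frame 9: OPEN (9+0=9). Cumulative: 109
Frame 10: OPEN. Sum of all frame-10 rolls (6+1) = 7. Cumulative: 116

Answer: 13 33 51 59 78 87 93 100 109 116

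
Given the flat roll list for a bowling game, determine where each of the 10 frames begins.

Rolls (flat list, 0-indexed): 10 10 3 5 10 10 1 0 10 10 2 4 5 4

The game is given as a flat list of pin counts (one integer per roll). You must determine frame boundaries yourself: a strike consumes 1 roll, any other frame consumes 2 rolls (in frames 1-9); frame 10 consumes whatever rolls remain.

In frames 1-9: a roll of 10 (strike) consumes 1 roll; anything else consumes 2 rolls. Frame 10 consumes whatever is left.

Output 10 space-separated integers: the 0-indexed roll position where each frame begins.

Frame 1 starts at roll index 0: roll=10 (strike), consumes 1 roll
Frame 2 starts at roll index 1: roll=10 (strike), consumes 1 roll
Frame 3 starts at roll index 2: rolls=3,5 (sum=8), consumes 2 rolls
Frame 4 starts at roll index 4: roll=10 (strike), consumes 1 roll
Frame 5 starts at roll index 5: roll=10 (strike), consumes 1 roll
Frame 6 starts at roll index 6: rolls=1,0 (sum=1), consumes 2 rolls
Frame 7 starts at roll index 8: roll=10 (strike), consumes 1 roll
Frame 8 starts at roll index 9: roll=10 (strike), consumes 1 roll
Frame 9 starts at roll index 10: rolls=2,4 (sum=6), consumes 2 rolls
Frame 10 starts at roll index 12: 2 remaining rolls

Answer: 0 1 2 4 5 6 8 9 10 12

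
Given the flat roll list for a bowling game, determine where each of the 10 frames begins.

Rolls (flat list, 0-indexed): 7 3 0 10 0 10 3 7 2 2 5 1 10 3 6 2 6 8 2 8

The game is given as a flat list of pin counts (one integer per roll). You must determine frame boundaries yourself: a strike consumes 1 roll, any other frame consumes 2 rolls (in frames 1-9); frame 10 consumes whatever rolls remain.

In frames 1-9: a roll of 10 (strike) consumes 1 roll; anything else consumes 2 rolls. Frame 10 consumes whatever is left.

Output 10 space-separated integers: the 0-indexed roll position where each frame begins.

Answer: 0 2 4 6 8 10 12 13 15 17

Derivation:
Frame 1 starts at roll index 0: rolls=7,3 (sum=10), consumes 2 rolls
Frame 2 starts at roll index 2: rolls=0,10 (sum=10), consumes 2 rolls
Frame 3 starts at roll index 4: rolls=0,10 (sum=10), consumes 2 rolls
Frame 4 starts at roll index 6: rolls=3,7 (sum=10), consumes 2 rolls
Frame 5 starts at roll index 8: rolls=2,2 (sum=4), consumes 2 rolls
Frame 6 starts at roll index 10: rolls=5,1 (sum=6), consumes 2 rolls
Frame 7 starts at roll index 12: roll=10 (strike), consumes 1 roll
Frame 8 starts at roll index 13: rolls=3,6 (sum=9), consumes 2 rolls
Frame 9 starts at roll index 15: rolls=2,6 (sum=8), consumes 2 rolls
Frame 10 starts at roll index 17: 3 remaining rolls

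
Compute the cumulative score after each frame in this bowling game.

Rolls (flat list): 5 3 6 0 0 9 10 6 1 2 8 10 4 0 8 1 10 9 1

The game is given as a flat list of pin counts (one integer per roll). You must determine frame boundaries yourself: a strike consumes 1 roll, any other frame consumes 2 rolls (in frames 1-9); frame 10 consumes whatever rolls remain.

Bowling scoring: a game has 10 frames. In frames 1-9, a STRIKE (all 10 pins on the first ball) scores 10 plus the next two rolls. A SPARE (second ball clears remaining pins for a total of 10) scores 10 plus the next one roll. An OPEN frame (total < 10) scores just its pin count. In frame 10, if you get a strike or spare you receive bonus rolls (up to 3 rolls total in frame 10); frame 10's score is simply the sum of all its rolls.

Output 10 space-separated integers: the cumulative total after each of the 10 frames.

Answer: 8 14 23 40 47 67 81 85 94 114

Derivation:
Frame 1: OPEN (5+3=8). Cumulative: 8
Frame 2: OPEN (6+0=6). Cumulative: 14
Frame 3: OPEN (0+9=9). Cumulative: 23
Frame 4: STRIKE. 10 + next two rolls (6+1) = 17. Cumulative: 40
Frame 5: OPEN (6+1=7). Cumulative: 47
Frame 6: SPARE (2+8=10). 10 + next roll (10) = 20. Cumulative: 67
Frame 7: STRIKE. 10 + next two rolls (4+0) = 14. Cumulative: 81
Frame 8: OPEN (4+0=4). Cumulative: 85
Frame 9: OPEN (8+1=9). Cumulative: 94
Frame 10: STRIKE. Sum of all frame-10 rolls (10+9+1) = 20. Cumulative: 114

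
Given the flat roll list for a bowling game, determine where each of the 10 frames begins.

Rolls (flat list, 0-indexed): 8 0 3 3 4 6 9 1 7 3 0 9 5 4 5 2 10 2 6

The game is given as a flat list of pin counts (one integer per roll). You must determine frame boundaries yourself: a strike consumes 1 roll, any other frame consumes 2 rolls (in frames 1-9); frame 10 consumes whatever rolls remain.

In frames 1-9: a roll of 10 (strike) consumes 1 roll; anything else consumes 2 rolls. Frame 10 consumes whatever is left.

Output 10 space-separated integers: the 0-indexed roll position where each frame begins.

Frame 1 starts at roll index 0: rolls=8,0 (sum=8), consumes 2 rolls
Frame 2 starts at roll index 2: rolls=3,3 (sum=6), consumes 2 rolls
Frame 3 starts at roll index 4: rolls=4,6 (sum=10), consumes 2 rolls
Frame 4 starts at roll index 6: rolls=9,1 (sum=10), consumes 2 rolls
Frame 5 starts at roll index 8: rolls=7,3 (sum=10), consumes 2 rolls
Frame 6 starts at roll index 10: rolls=0,9 (sum=9), consumes 2 rolls
Frame 7 starts at roll index 12: rolls=5,4 (sum=9), consumes 2 rolls
Frame 8 starts at roll index 14: rolls=5,2 (sum=7), consumes 2 rolls
Frame 9 starts at roll index 16: roll=10 (strike), consumes 1 roll
Frame 10 starts at roll index 17: 2 remaining rolls

Answer: 0 2 4 6 8 10 12 14 16 17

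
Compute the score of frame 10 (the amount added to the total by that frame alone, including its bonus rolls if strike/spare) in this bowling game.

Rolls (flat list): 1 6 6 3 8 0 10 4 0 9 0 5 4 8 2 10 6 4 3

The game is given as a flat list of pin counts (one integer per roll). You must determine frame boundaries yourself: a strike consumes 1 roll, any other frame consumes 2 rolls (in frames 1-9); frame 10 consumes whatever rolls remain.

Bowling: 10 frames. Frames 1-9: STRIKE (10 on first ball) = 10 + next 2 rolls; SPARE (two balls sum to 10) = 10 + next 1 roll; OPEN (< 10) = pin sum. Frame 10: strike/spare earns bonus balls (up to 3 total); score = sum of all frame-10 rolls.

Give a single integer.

Answer: 13

Derivation:
Frame 1: OPEN (1+6=7). Cumulative: 7
Frame 2: OPEN (6+3=9). Cumulative: 16
Frame 3: OPEN (8+0=8). Cumulative: 24
Frame 4: STRIKE. 10 + next two rolls (4+0) = 14. Cumulative: 38
Frame 5: OPEN (4+0=4). Cumulative: 42
Frame 6: OPEN (9+0=9). Cumulative: 51
Frame 7: OPEN (5+4=9). Cumulative: 60
Frame 8: SPARE (8+2=10). 10 + next roll (10) = 20. Cumulative: 80
Frame 9: STRIKE. 10 + next two rolls (6+4) = 20. Cumulative: 100
Frame 10: SPARE. Sum of all frame-10 rolls (6+4+3) = 13. Cumulative: 113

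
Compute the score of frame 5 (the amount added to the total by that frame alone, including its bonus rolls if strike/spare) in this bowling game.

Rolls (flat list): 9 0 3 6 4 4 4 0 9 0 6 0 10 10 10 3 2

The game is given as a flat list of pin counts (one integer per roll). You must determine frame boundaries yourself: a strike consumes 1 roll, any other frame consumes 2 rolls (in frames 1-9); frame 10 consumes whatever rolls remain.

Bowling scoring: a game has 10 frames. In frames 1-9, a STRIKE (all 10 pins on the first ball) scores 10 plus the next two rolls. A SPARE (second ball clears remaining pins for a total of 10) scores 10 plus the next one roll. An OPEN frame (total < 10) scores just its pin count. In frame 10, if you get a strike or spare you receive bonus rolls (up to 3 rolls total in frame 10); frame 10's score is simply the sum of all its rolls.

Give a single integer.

Answer: 9

Derivation:
Frame 1: OPEN (9+0=9). Cumulative: 9
Frame 2: OPEN (3+6=9). Cumulative: 18
Frame 3: OPEN (4+4=8). Cumulative: 26
Frame 4: OPEN (4+0=4). Cumulative: 30
Frame 5: OPEN (9+0=9). Cumulative: 39
Frame 6: OPEN (6+0=6). Cumulative: 45
Frame 7: STRIKE. 10 + next two rolls (10+10) = 30. Cumulative: 75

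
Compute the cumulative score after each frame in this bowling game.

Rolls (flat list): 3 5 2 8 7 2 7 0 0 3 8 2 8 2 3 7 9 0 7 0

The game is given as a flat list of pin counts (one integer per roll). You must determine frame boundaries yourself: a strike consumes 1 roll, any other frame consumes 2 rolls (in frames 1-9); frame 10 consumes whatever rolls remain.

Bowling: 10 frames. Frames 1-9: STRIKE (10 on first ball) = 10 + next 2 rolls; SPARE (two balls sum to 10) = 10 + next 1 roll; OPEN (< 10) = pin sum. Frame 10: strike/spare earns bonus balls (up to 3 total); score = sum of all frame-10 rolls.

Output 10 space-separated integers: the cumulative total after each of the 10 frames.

Frame 1: OPEN (3+5=8). Cumulative: 8
Frame 2: SPARE (2+8=10). 10 + next roll (7) = 17. Cumulative: 25
Frame 3: OPEN (7+2=9). Cumulative: 34
Frame 4: OPEN (7+0=7). Cumulative: 41
Frame 5: OPEN (0+3=3). Cumulative: 44
Frame 6: SPARE (8+2=10). 10 + next roll (8) = 18. Cumulative: 62
Frame 7: SPARE (8+2=10). 10 + next roll (3) = 13. Cumulative: 75
Frame 8: SPARE (3+7=10). 10 + next roll (9) = 19. Cumulative: 94
Frame 9: OPEN (9+0=9). Cumulative: 103
Frame 10: OPEN. Sum of all frame-10 rolls (7+0) = 7. Cumulative: 110

Answer: 8 25 34 41 44 62 75 94 103 110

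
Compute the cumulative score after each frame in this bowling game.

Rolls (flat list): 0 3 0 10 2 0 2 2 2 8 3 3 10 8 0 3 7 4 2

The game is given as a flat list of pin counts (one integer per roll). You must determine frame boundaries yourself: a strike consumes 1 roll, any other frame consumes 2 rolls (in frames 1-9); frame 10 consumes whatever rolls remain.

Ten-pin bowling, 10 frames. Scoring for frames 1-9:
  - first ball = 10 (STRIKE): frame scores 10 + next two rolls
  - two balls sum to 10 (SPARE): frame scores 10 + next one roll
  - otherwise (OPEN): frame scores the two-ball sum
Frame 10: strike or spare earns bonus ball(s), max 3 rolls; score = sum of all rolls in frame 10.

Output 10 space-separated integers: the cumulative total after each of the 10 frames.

Frame 1: OPEN (0+3=3). Cumulative: 3
Frame 2: SPARE (0+10=10). 10 + next roll (2) = 12. Cumulative: 15
Frame 3: OPEN (2+0=2). Cumulative: 17
Frame 4: OPEN (2+2=4). Cumulative: 21
Frame 5: SPARE (2+8=10). 10 + next roll (3) = 13. Cumulative: 34
Frame 6: OPEN (3+3=6). Cumulative: 40
Frame 7: STRIKE. 10 + next two rolls (8+0) = 18. Cumulative: 58
Frame 8: OPEN (8+0=8). Cumulative: 66
Frame 9: SPARE (3+7=10). 10 + next roll (4) = 14. Cumulative: 80
Frame 10: OPEN. Sum of all frame-10 rolls (4+2) = 6. Cumulative: 86

Answer: 3 15 17 21 34 40 58 66 80 86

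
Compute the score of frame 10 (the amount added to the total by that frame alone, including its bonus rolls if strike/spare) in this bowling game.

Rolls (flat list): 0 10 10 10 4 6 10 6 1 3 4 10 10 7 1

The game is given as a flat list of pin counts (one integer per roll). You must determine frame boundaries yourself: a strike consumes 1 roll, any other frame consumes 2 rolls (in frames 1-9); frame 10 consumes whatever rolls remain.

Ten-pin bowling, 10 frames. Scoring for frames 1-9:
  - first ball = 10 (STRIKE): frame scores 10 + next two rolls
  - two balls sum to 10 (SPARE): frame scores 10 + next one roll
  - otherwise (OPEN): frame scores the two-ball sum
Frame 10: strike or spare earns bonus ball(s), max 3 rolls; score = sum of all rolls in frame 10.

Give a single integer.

Answer: 8

Derivation:
Frame 1: SPARE (0+10=10). 10 + next roll (10) = 20. Cumulative: 20
Frame 2: STRIKE. 10 + next two rolls (10+4) = 24. Cumulative: 44
Frame 3: STRIKE. 10 + next two rolls (4+6) = 20. Cumulative: 64
Frame 4: SPARE (4+6=10). 10 + next roll (10) = 20. Cumulative: 84
Frame 5: STRIKE. 10 + next two rolls (6+1) = 17. Cumulative: 101
Frame 6: OPEN (6+1=7). Cumulative: 108
Frame 7: OPEN (3+4=7). Cumulative: 115
Frame 8: STRIKE. 10 + next two rolls (10+7) = 27. Cumulative: 142
Frame 9: STRIKE. 10 + next two rolls (7+1) = 18. Cumulative: 160
Frame 10: OPEN. Sum of all frame-10 rolls (7+1) = 8. Cumulative: 168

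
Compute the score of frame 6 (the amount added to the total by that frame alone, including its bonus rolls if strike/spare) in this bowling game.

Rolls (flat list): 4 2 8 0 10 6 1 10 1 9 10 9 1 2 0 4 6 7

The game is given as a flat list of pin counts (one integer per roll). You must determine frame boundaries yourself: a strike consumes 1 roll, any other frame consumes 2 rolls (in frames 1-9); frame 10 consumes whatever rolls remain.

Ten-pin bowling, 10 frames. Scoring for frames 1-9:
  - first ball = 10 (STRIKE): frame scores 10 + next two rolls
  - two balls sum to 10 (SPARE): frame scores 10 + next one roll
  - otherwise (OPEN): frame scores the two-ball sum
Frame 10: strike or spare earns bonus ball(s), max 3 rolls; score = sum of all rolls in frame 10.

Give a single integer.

Answer: 20

Derivation:
Frame 1: OPEN (4+2=6). Cumulative: 6
Frame 2: OPEN (8+0=8). Cumulative: 14
Frame 3: STRIKE. 10 + next two rolls (6+1) = 17. Cumulative: 31
Frame 4: OPEN (6+1=7). Cumulative: 38
Frame 5: STRIKE. 10 + next two rolls (1+9) = 20. Cumulative: 58
Frame 6: SPARE (1+9=10). 10 + next roll (10) = 20. Cumulative: 78
Frame 7: STRIKE. 10 + next two rolls (9+1) = 20. Cumulative: 98
Frame 8: SPARE (9+1=10). 10 + next roll (2) = 12. Cumulative: 110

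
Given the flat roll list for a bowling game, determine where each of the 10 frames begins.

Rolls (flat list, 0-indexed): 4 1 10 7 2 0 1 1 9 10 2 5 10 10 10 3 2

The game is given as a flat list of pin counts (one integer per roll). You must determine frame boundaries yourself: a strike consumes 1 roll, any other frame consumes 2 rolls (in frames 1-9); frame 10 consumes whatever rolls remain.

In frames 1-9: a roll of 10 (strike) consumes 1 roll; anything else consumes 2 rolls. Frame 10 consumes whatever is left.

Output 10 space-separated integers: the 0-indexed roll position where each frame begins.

Frame 1 starts at roll index 0: rolls=4,1 (sum=5), consumes 2 rolls
Frame 2 starts at roll index 2: roll=10 (strike), consumes 1 roll
Frame 3 starts at roll index 3: rolls=7,2 (sum=9), consumes 2 rolls
Frame 4 starts at roll index 5: rolls=0,1 (sum=1), consumes 2 rolls
Frame 5 starts at roll index 7: rolls=1,9 (sum=10), consumes 2 rolls
Frame 6 starts at roll index 9: roll=10 (strike), consumes 1 roll
Frame 7 starts at roll index 10: rolls=2,5 (sum=7), consumes 2 rolls
Frame 8 starts at roll index 12: roll=10 (strike), consumes 1 roll
Frame 9 starts at roll index 13: roll=10 (strike), consumes 1 roll
Frame 10 starts at roll index 14: 3 remaining rolls

Answer: 0 2 3 5 7 9 10 12 13 14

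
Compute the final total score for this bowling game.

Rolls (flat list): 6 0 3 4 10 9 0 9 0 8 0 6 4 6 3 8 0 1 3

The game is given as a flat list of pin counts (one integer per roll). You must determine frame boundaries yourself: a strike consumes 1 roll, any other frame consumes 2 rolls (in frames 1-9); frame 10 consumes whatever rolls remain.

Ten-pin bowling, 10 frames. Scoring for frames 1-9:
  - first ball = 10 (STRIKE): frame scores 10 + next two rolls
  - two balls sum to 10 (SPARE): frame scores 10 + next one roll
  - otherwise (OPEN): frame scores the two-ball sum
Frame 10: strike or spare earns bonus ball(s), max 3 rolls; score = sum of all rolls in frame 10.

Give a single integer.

Frame 1: OPEN (6+0=6). Cumulative: 6
Frame 2: OPEN (3+4=7). Cumulative: 13
Frame 3: STRIKE. 10 + next two rolls (9+0) = 19. Cumulative: 32
Frame 4: OPEN (9+0=9). Cumulative: 41
Frame 5: OPEN (9+0=9). Cumulative: 50
Frame 6: OPEN (8+0=8). Cumulative: 58
Frame 7: SPARE (6+4=10). 10 + next roll (6) = 16. Cumulative: 74
Frame 8: OPEN (6+3=9). Cumulative: 83
Frame 9: OPEN (8+0=8). Cumulative: 91
Frame 10: OPEN. Sum of all frame-10 rolls (1+3) = 4. Cumulative: 95

Answer: 95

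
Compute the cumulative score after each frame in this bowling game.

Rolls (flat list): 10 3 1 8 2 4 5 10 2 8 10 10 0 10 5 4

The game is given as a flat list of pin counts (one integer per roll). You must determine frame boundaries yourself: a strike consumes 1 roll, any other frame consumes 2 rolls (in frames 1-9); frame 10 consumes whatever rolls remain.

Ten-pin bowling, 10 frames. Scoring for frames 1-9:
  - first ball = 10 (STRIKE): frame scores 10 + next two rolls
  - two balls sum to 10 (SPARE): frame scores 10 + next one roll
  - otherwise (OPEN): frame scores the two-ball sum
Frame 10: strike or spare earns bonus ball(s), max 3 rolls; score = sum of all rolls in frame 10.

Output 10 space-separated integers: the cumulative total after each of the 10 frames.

Answer: 14 18 32 41 61 81 101 121 136 145

Derivation:
Frame 1: STRIKE. 10 + next two rolls (3+1) = 14. Cumulative: 14
Frame 2: OPEN (3+1=4). Cumulative: 18
Frame 3: SPARE (8+2=10). 10 + next roll (4) = 14. Cumulative: 32
Frame 4: OPEN (4+5=9). Cumulative: 41
Frame 5: STRIKE. 10 + next two rolls (2+8) = 20. Cumulative: 61
Frame 6: SPARE (2+8=10). 10 + next roll (10) = 20. Cumulative: 81
Frame 7: STRIKE. 10 + next two rolls (10+0) = 20. Cumulative: 101
Frame 8: STRIKE. 10 + next two rolls (0+10) = 20. Cumulative: 121
Frame 9: SPARE (0+10=10). 10 + next roll (5) = 15. Cumulative: 136
Frame 10: OPEN. Sum of all frame-10 rolls (5+4) = 9. Cumulative: 145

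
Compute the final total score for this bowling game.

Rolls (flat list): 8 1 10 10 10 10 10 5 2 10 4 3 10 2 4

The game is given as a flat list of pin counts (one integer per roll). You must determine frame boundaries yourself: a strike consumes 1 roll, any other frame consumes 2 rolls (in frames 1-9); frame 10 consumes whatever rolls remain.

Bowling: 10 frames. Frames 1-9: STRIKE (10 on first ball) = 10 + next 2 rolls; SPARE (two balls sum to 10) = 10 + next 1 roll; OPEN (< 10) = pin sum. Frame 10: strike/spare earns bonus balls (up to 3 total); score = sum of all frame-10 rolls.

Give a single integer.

Answer: 188

Derivation:
Frame 1: OPEN (8+1=9). Cumulative: 9
Frame 2: STRIKE. 10 + next two rolls (10+10) = 30. Cumulative: 39
Frame 3: STRIKE. 10 + next two rolls (10+10) = 30. Cumulative: 69
Frame 4: STRIKE. 10 + next two rolls (10+10) = 30. Cumulative: 99
Frame 5: STRIKE. 10 + next two rolls (10+5) = 25. Cumulative: 124
Frame 6: STRIKE. 10 + next two rolls (5+2) = 17. Cumulative: 141
Frame 7: OPEN (5+2=7). Cumulative: 148
Frame 8: STRIKE. 10 + next two rolls (4+3) = 17. Cumulative: 165
Frame 9: OPEN (4+3=7). Cumulative: 172
Frame 10: STRIKE. Sum of all frame-10 rolls (10+2+4) = 16. Cumulative: 188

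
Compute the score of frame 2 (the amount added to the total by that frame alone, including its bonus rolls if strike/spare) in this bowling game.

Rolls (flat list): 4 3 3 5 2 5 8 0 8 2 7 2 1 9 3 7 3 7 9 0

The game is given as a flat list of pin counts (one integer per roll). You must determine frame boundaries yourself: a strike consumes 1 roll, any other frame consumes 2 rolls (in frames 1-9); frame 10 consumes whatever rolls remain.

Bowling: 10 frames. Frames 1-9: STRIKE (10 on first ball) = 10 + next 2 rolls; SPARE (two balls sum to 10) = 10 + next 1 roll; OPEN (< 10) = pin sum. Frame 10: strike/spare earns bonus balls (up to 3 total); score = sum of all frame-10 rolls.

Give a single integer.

Frame 1: OPEN (4+3=7). Cumulative: 7
Frame 2: OPEN (3+5=8). Cumulative: 15
Frame 3: OPEN (2+5=7). Cumulative: 22
Frame 4: OPEN (8+0=8). Cumulative: 30

Answer: 8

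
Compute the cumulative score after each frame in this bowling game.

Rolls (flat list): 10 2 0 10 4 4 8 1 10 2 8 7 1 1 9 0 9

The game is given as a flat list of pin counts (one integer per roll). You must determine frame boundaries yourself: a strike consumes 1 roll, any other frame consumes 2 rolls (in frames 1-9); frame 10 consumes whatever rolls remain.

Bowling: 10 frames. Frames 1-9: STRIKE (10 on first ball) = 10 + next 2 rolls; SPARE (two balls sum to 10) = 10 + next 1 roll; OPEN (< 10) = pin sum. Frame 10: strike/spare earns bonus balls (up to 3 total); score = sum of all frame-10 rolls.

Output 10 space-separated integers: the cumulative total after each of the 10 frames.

Answer: 12 14 32 40 49 69 86 94 104 113

Derivation:
Frame 1: STRIKE. 10 + next two rolls (2+0) = 12. Cumulative: 12
Frame 2: OPEN (2+0=2). Cumulative: 14
Frame 3: STRIKE. 10 + next two rolls (4+4) = 18. Cumulative: 32
Frame 4: OPEN (4+4=8). Cumulative: 40
Frame 5: OPEN (8+1=9). Cumulative: 49
Frame 6: STRIKE. 10 + next two rolls (2+8) = 20. Cumulative: 69
Frame 7: SPARE (2+8=10). 10 + next roll (7) = 17. Cumulative: 86
Frame 8: OPEN (7+1=8). Cumulative: 94
Frame 9: SPARE (1+9=10). 10 + next roll (0) = 10. Cumulative: 104
Frame 10: OPEN. Sum of all frame-10 rolls (0+9) = 9. Cumulative: 113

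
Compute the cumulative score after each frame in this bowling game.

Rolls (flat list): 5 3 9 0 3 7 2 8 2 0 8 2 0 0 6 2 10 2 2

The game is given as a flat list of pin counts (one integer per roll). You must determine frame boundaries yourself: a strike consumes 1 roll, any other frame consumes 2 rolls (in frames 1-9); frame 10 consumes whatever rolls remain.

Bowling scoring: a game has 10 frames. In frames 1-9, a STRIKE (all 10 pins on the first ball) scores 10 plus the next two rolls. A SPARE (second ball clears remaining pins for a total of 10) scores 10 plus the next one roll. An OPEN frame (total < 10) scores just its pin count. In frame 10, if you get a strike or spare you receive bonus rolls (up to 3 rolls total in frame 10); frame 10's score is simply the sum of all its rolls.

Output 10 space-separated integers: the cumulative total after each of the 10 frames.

Frame 1: OPEN (5+3=8). Cumulative: 8
Frame 2: OPEN (9+0=9). Cumulative: 17
Frame 3: SPARE (3+7=10). 10 + next roll (2) = 12. Cumulative: 29
Frame 4: SPARE (2+8=10). 10 + next roll (2) = 12. Cumulative: 41
Frame 5: OPEN (2+0=2). Cumulative: 43
Frame 6: SPARE (8+2=10). 10 + next roll (0) = 10. Cumulative: 53
Frame 7: OPEN (0+0=0). Cumulative: 53
Frame 8: OPEN (6+2=8). Cumulative: 61
Frame 9: STRIKE. 10 + next two rolls (2+2) = 14. Cumulative: 75
Frame 10: OPEN. Sum of all frame-10 rolls (2+2) = 4. Cumulative: 79

Answer: 8 17 29 41 43 53 53 61 75 79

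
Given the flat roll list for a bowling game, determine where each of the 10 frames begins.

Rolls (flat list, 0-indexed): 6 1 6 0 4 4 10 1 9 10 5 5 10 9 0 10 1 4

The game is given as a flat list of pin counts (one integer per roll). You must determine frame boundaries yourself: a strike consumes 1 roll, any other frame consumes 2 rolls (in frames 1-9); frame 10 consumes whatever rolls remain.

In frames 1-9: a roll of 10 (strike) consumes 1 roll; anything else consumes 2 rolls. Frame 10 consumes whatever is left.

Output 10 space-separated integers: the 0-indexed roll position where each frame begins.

Answer: 0 2 4 6 7 9 10 12 13 15

Derivation:
Frame 1 starts at roll index 0: rolls=6,1 (sum=7), consumes 2 rolls
Frame 2 starts at roll index 2: rolls=6,0 (sum=6), consumes 2 rolls
Frame 3 starts at roll index 4: rolls=4,4 (sum=8), consumes 2 rolls
Frame 4 starts at roll index 6: roll=10 (strike), consumes 1 roll
Frame 5 starts at roll index 7: rolls=1,9 (sum=10), consumes 2 rolls
Frame 6 starts at roll index 9: roll=10 (strike), consumes 1 roll
Frame 7 starts at roll index 10: rolls=5,5 (sum=10), consumes 2 rolls
Frame 8 starts at roll index 12: roll=10 (strike), consumes 1 roll
Frame 9 starts at roll index 13: rolls=9,0 (sum=9), consumes 2 rolls
Frame 10 starts at roll index 15: 3 remaining rolls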